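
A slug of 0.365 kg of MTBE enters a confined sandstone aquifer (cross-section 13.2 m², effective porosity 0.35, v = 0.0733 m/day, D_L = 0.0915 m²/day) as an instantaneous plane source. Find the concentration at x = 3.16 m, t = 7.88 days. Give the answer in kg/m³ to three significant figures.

0.00260 kg/m³

For an instantaneous plane source, C(x,t) = M/(n_e·A·√(4πDt)) · exp(−(x−vt)²/(4Dt)), with n_e·A the pore (flow) area.
Plume center vt = 0.0733 × 7.88 = 0.577604 m, so the well at 3.16 m is 2.582396 m downgradient of the peak.
√(4πDt) = 3.010 m, giving peak height M/(n_e·A·√(4πDt)) = 0.365/(0.35 × 13.2 × 3.010) = 0.02625 kg/m³.
(x−vt)²/(4Dt) = (2.582396)²/(4 × 0.0915 × 7.88) = 2.312; exp(−2.312) = 0.09906.
C = 0.02625 × 0.09906 = 0.00260 kg/m³.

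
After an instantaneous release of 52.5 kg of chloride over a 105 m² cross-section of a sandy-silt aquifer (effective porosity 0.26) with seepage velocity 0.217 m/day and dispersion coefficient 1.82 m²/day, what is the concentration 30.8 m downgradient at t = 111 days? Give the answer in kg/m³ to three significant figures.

0.0361 kg/m³

For an instantaneous plane source, C(x,t) = M/(n_e·A·√(4πDt)) · exp(−(x−vt)²/(4Dt)), with n_e·A the pore (flow) area.
Plume center vt = 0.217 × 111 = 24.087 m, so the well at 30.8 m is 6.713 m downgradient of the peak.
√(4πDt) = 50.39 m, giving peak height M/(n_e·A·√(4πDt)) = 52.5/(0.26 × 105 × 50.39) = 0.03816 kg/m³.
(x−vt)²/(4Dt) = (6.713)²/(4 × 1.82 × 111) = 0.05577; exp(−0.05577) = 0.9458.
C = 0.03816 × 0.9458 = 0.0361 kg/m³.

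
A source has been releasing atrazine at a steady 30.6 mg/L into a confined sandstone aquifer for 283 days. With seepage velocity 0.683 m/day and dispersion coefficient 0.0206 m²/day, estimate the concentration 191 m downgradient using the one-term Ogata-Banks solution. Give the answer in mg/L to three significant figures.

22.9 mg/L

For a continuous step input, C/C₀ ≈ ½·erfc((x−vt)/(2√(Dt))).
vt = 0.683 × 283 = 193.289 m and 2√(Dt) = 2√(0.0206 × 283) = 4.829 m.
Argument (x−vt)/(2√(Dt)) = (191 − 193.289)/4.829 = -0.4740; ½·erfc(-0.4740) = 0.7487.
C = 30.6 × 0.7487 = 22.9 mg/L.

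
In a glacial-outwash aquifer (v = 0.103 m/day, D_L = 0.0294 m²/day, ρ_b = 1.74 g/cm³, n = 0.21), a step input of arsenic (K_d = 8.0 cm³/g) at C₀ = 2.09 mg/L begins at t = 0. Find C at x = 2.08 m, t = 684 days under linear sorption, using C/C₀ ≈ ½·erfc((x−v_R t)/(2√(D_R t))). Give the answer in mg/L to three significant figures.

0.190 mg/L

Retardation factor R = 1 + ρ_b·K_d/n = 1 + 1.74 × 8.0/0.21 = 67.29.
Sorption retards both mechanisms: v_R = v/R = 0.001531 m/day, D_R = D/R = 0.0004369 m²/day.
v_R·t = 0.001531 × 684 = 1.047204 m; 2√(D_R t) = 1.093 m; argument = (2.08 − 1.047204)/1.093 = 0.9449.
C = C₀ × ½·erfc(0.9449) = 2.09 × 0.09073 = 0.190 mg/L.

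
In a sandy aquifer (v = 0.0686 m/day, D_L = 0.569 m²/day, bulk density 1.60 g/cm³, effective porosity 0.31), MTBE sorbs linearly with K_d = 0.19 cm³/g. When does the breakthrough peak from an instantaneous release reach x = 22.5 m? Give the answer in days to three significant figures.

453 days

Retardation factor R = 1 + ρ_b·K_d/n = 1 + 1.60 × 0.19/0.31 = 1.981.
Sorption retards both mechanisms: v_R = v/R = 0.03463 m/day, D_R = D/R = 0.2872 m²/day.
Peak time from v_R²t² + 2D_R t − x² = 0: t = (√(D_R² + v_R²x²) − D_R)/v_R².
√(D_R² + v_R²x²) = √(0.2872² + 0.03463² × 22.5²) = 0.8304; v_R² = 0.001199.
t = (0.8304 − 0.2872)/0.001199 = 453 days.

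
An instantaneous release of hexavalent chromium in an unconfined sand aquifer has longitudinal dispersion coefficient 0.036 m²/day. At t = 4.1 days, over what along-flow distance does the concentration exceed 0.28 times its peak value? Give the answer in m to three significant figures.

The plume is Gaussian with σ = √(2Dt) = √(2 × 0.036 × 4.1) = 0.5433 m.
C/C_peak = exp(−Δx²/(2σ²)) = 0.28 ⇒ Δx = σ·√(−2 ln 0.28) = 0.5433 × 1.596 = 0.8671 m.
Width = 2Δx = 1.73 m.

1.73 m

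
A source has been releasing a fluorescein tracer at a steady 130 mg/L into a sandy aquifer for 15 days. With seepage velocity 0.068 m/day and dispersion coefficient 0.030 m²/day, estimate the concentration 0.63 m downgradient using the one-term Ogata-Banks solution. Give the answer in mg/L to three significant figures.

For a continuous step input, C/C₀ ≈ ½·erfc((x−vt)/(2√(Dt))).
vt = 0.068 × 15 = 1.02 m and 2√(Dt) = 2√(0.030 × 15) = 1.342 m.
Argument (x−vt)/(2√(Dt)) = (0.63 − 1.02)/1.342 = -0.2906; ½·erfc(-0.2906) = 0.6595.
C = 130 × 0.6595 = 85.7 mg/L.

85.7 mg/L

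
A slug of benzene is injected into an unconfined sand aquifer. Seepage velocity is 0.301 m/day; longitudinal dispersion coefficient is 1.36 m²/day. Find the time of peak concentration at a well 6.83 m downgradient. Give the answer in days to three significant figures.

For the 1D instantaneous-source solution, setting ∂C/∂t = 0 at fixed x gives v²t² + 2Dt − x² = 0, so t = (√(D² + v²x²) − D)/v².
√(D² + v²x²) = √(1.36² + 0.301² × 6.83²) = 2.465; v² = 0.090601.
t = (2.465 − 1.36)/0.090601 = 12.2 days (vs. the pure-advection estimate x/v = 22.7 d).

12.2 days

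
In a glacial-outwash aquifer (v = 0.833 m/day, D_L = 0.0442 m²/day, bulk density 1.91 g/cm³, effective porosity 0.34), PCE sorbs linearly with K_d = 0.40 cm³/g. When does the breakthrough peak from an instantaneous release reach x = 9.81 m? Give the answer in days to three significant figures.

Retardation factor R = 1 + ρ_b·K_d/n = 1 + 1.91 × 0.40/0.34 = 3.247.
Sorption retards both mechanisms: v_R = v/R = 0.2565 m/day, D_R = D/R = 0.01361 m²/day.
Peak time from v_R²t² + 2D_R t − x² = 0: t = (√(D_R² + v_R²x²) − D_R)/v_R².
√(D_R² + v_R²x²) = √(0.01361² + 0.2565² × 9.81²) = 2.516; v_R² = 0.06579.
t = (2.516 − 0.01361)/0.06579 = 38.0 days.

38.0 days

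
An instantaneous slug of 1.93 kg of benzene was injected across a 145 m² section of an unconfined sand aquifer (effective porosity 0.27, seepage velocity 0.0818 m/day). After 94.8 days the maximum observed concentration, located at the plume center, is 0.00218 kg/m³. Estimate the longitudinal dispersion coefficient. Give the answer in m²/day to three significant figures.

0.429 m²/day

At the plume center C_max = M/(n_e·A·√(4πDt)), so D = M²/(4πt·(n_e·A·C_max)²).
n_e·A·C_max = 0.27 × 145 × 0.00218 = 0.08535 kg/m.
D = 1.93²/(4π × 94.8 × 0.08535²) = 0.429 m²/day.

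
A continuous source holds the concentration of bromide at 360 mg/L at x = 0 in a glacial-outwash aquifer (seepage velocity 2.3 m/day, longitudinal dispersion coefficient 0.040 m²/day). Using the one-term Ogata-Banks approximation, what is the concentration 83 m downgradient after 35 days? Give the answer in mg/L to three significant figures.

24.3 mg/L

For a continuous step input, C/C₀ ≈ ½·erfc((x−vt)/(2√(Dt))).
vt = 2.3 × 35 = 80.5 m and 2√(Dt) = 2√(0.040 × 35) = 2.366 m.
Argument (x−vt)/(2√(Dt)) = (83 − 80.5)/2.366 = 1.057; ½·erfc(1.057) = 0.06748.
C = 360 × 0.06748 = 24.3 mg/L.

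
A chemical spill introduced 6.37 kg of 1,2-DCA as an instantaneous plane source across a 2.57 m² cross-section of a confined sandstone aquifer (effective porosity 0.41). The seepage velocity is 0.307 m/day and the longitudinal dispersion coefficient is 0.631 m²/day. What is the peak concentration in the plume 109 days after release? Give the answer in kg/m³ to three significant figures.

The peak of an instantaneous 1D plume sits at x = vt; there the Gaussian factor is 1 and C_max = M/(n_e·A·√(4πDt)), where n_e·A is the pore area the mass is dissolved in.
√(4πDt) = √(4π × 0.631 × 109) = 29.40 m, so C_max = 6.37/(0.41 × 2.57 × 29.40) = 0.206 kg/m³.

0.206 kg/m³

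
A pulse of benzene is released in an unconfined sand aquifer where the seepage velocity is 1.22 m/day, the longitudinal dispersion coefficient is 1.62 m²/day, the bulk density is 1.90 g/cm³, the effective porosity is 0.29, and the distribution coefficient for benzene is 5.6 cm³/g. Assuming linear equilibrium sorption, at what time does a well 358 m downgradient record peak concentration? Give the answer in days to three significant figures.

11000 days

Retardation factor R = 1 + ρ_b·K_d/n = 1 + 1.90 × 5.6/0.29 = 37.69.
Sorption retards both mechanisms: v_R = v/R = 0.03237 m/day, D_R = D/R = 0.04298 m²/day.
Peak time from v_R²t² + 2D_R t − x² = 0: t = (√(D_R² + v_R²x²) − D_R)/v_R².
√(D_R² + v_R²x²) = √(0.04298² + 0.03237² × 358²) = 11.59; v_R² = 0.001048.
t = (11.59 − 0.04298)/0.001048 = 11000 days.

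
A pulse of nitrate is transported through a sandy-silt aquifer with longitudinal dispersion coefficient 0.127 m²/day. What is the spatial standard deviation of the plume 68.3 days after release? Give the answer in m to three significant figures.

Dispersive spreading gives a Gaussian with σ² = 2Dt; advection only shifts the center.
σ = √(2 × 0.127 × 68.3) = 4.17 m.

4.17 m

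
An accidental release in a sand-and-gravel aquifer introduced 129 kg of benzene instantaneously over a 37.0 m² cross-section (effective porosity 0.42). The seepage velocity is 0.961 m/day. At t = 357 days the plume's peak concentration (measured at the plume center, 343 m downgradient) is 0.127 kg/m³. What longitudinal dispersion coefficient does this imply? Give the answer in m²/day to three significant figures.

0.952 m²/day

At the plume center C_max = M/(n_e·A·√(4πDt)), so D = M²/(4πt·(n_e·A·C_max)²).
n_e·A·C_max = 0.42 × 37.0 × 0.127 = 1.974 kg/m.
D = 129²/(4π × 357 × 1.974²) = 0.952 m²/day.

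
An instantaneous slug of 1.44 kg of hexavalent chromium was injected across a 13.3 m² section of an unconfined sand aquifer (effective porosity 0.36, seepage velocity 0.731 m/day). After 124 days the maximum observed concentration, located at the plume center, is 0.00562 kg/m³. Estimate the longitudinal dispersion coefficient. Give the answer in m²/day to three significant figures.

At the plume center C_max = M/(n_e·A·√(4πDt)), so D = M²/(4πt·(n_e·A·C_max)²).
n_e·A·C_max = 0.36 × 13.3 × 0.00562 = 0.02691 kg/m.
D = 1.44²/(4π × 124 × 0.02691²) = 1.84 m²/day.

1.84 m²/day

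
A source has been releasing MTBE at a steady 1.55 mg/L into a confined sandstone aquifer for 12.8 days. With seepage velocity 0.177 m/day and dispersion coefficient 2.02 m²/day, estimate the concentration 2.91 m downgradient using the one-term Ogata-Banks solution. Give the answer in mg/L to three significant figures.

0.720 mg/L

For a continuous step input, C/C₀ ≈ ½·erfc((x−vt)/(2√(Dt))).
vt = 0.177 × 12.8 = 2.2656 m and 2√(Dt) = 2√(2.02 × 12.8) = 10.17 m.
Argument (x−vt)/(2√(Dt)) = (2.91 − 2.2656)/10.17 = 0.06336; ½·erfc(0.06336) = 0.4643.
C = 1.55 × 0.4643 = 0.720 mg/L.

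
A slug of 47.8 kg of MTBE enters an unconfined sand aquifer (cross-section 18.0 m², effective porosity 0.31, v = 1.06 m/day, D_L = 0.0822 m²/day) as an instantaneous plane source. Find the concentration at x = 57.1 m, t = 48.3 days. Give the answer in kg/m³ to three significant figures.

0.135 kg/m³

For an instantaneous plane source, C(x,t) = M/(n_e·A·√(4πDt)) · exp(−(x−vt)²/(4Dt)), with n_e·A the pore (flow) area.
Plume center vt = 1.06 × 48.3 = 51.198 m, so the well at 57.1 m is 5.902 m downgradient of the peak.
√(4πDt) = 7.063 m, giving peak height M/(n_e·A·√(4πDt)) = 47.8/(0.31 × 18.0 × 7.063) = 1.213 kg/m³.
(x−vt)²/(4Dt) = (5.902)²/(4 × 0.0822 × 48.3) = 2.193; exp(−2.193) = 0.1116.
C = 1.213 × 0.1116 = 0.135 kg/m³.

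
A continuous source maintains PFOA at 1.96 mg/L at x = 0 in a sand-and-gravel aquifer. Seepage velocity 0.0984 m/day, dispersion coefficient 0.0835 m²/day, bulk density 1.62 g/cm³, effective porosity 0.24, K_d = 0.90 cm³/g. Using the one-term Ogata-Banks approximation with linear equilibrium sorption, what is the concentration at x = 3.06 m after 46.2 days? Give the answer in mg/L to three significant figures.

Retardation factor R = 1 + ρ_b·K_d/n = 1 + 1.62 × 0.90/0.24 = 7.075.
Sorption retards both mechanisms: v_R = v/R = 0.01391 m/day, D_R = D/R = 0.01180 m²/day.
v_R·t = 0.01391 × 46.2 = 0.642642 m; 2√(D_R t) = 1.477 m; argument = (3.06 − 0.642642)/1.477 = 1.637.
C = C₀ × ½·erfc(1.637) = 1.96 × 0.01030 = 0.0202 mg/L.

0.0202 mg/L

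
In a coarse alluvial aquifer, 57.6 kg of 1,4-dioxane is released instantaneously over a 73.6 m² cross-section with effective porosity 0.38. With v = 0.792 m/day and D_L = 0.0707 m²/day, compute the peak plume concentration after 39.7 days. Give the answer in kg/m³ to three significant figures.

0.347 kg/m³

The peak of an instantaneous 1D plume sits at x = vt; there the Gaussian factor is 1 and C_max = M/(n_e·A·√(4πDt)), where n_e·A is the pore area the mass is dissolved in.
√(4πDt) = √(4π × 0.0707 × 39.7) = 5.939 m, so C_max = 57.6/(0.38 × 73.6 × 5.939) = 0.347 kg/m³.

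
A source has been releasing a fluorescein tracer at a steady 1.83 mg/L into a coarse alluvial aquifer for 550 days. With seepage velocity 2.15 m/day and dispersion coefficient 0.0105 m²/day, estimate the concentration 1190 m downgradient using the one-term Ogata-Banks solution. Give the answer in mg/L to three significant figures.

0.0250 mg/L

For a continuous step input, C/C₀ ≈ ½·erfc((x−vt)/(2√(Dt))).
vt = 2.15 × 550 = 1182.5 m and 2√(Dt) = 2√(0.0105 × 550) = 4.806 m.
Argument (x−vt)/(2√(Dt)) = (1190 − 1182.5)/4.806 = 1.561; ½·erfc(1.561) = 0.01364.
C = 1.83 × 0.01364 = 0.0250 mg/L.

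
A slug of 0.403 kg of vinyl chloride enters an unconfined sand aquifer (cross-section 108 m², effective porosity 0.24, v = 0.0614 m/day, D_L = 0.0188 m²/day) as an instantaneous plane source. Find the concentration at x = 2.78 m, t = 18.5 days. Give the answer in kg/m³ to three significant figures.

For an instantaneous plane source, C(x,t) = M/(n_e·A·√(4πDt)) · exp(−(x−vt)²/(4Dt)), with n_e·A the pore (flow) area.
Plume center vt = 0.0614 × 18.5 = 1.1359 m, so the well at 2.78 m is 1.6441 m downgradient of the peak.
√(4πDt) = 2.091 m, giving peak height M/(n_e·A·√(4πDt)) = 0.403/(0.24 × 108 × 2.091) = 0.007436 kg/m³.
(x−vt)²/(4Dt) = (1.6441)²/(4 × 0.0188 × 18.5) = 1.943; exp(−1.943) = 0.1433.
C = 0.007436 × 0.1433 = 0.00107 kg/m³.

0.00107 kg/m³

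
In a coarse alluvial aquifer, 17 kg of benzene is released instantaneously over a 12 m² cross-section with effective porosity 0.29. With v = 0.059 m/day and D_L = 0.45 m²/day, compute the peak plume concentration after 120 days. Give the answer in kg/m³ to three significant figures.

0.188 kg/m³

The peak of an instantaneous 1D plume sits at x = vt; there the Gaussian factor is 1 and C_max = M/(n_e·A·√(4πDt)), where n_e·A is the pore area the mass is dissolved in.
√(4πDt) = √(4π × 0.45 × 120) = 26.05 m, so C_max = 17/(0.29 × 12 × 26.05) = 0.188 kg/m³.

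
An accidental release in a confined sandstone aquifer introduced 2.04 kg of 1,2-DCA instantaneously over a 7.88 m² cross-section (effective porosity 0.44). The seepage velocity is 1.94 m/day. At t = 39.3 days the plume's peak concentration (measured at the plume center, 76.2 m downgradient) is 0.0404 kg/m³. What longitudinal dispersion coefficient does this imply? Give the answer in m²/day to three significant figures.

0.429 m²/day

At the plume center C_max = M/(n_e·A·√(4πDt)), so D = M²/(4πt·(n_e·A·C_max)²).
n_e·A·C_max = 0.44 × 7.88 × 0.0404 = 0.1401 kg/m.
D = 2.04²/(4π × 39.3 × 0.1401²) = 0.429 m²/day.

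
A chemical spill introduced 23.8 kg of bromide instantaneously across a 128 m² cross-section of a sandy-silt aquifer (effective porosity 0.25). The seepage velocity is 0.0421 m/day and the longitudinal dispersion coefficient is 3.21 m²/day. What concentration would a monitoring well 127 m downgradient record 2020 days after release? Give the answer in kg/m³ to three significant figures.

For an instantaneous plane source, C(x,t) = M/(n_e·A·√(4πDt)) · exp(−(x−vt)²/(4Dt)), with n_e·A the pore (flow) area.
Plume center vt = 0.0421 × 2020 = 85.042 m, so the well at 127 m is 41.958 m downgradient of the peak.
√(4πDt) = 285.5 m, giving peak height M/(n_e·A·√(4πDt)) = 23.8/(0.25 × 128 × 285.5) = 0.002605 kg/m³.
(x−vt)²/(4Dt) = (41.958)²/(4 × 3.21 × 2020) = 0.06788; exp(−0.06788) = 0.9344.
C = 0.002605 × 0.9344 = 0.00243 kg/m³.

0.00243 kg/m³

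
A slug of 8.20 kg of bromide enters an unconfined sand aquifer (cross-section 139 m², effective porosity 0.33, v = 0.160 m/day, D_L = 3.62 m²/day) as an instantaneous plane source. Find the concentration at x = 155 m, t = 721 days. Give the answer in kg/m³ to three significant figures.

0.000849 kg/m³

For an instantaneous plane source, C(x,t) = M/(n_e·A·√(4πDt)) · exp(−(x−vt)²/(4Dt)), with n_e·A the pore (flow) area.
Plume center vt = 0.160 × 721 = 115.36 m, so the well at 155 m is 39.64 m downgradient of the peak.
√(4πDt) = 181.1 m, giving peak height M/(n_e·A·√(4πDt)) = 8.20/(0.33 × 139 × 181.1) = 0.0009871 kg/m³.
(x−vt)²/(4Dt) = (39.64)²/(4 × 3.62 × 721) = 0.1505; exp(−0.1505) = 0.8603.
C = 0.0009871 × 0.8603 = 0.000849 kg/m³.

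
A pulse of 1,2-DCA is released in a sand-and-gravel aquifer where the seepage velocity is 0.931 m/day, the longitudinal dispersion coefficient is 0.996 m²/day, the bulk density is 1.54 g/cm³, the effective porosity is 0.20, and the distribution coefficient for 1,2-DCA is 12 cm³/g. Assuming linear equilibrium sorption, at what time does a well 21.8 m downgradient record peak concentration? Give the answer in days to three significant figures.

Retardation factor R = 1 + ρ_b·K_d/n = 1 + 1.54 × 12/0.20 = 93.40.
Sorption retards both mechanisms: v_R = v/R = 0.009968 m/day, D_R = D/R = 0.01066 m²/day.
Peak time from v_R²t² + 2D_R t − x² = 0: t = (√(D_R² + v_R²x²) − D_R)/v_R².
√(D_R² + v_R²x²) = √(0.01066² + 0.009968² × 21.8²) = 0.2176; v_R² = 9.936e-05.
t = (0.2176 − 0.01066)/9.936e-05 = 2080 days.

2080 days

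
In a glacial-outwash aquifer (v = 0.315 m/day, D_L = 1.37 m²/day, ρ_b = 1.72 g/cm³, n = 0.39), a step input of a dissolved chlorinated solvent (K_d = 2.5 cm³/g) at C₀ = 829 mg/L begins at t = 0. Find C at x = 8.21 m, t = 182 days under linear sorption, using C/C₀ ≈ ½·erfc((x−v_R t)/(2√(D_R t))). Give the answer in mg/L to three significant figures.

246 mg/L

Retardation factor R = 1 + ρ_b·K_d/n = 1 + 1.72 × 2.5/0.39 = 12.03.
Sorption retards both mechanisms: v_R = v/R = 0.02618 m/day, D_R = D/R = 0.1139 m²/day.
v_R·t = 0.02618 × 182 = 4.76476 m; 2√(D_R t) = 9.106 m; argument = (8.21 − 4.76476)/9.106 = 0.3783.
C = C₀ × ½·erfc(0.3783) = 829 × 0.2963 = 246 mg/L.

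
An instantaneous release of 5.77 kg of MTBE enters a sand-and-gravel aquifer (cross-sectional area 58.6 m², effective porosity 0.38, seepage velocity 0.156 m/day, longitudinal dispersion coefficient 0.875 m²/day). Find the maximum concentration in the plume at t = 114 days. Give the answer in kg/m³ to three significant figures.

0.00732 kg/m³

The peak of an instantaneous 1D plume sits at x = vt; there the Gaussian factor is 1 and C_max = M/(n_e·A·√(4πDt)), where n_e·A is the pore area the mass is dissolved in.
√(4πDt) = √(4π × 0.875 × 114) = 35.40 m, so C_max = 5.77/(0.38 × 58.6 × 35.40) = 0.00732 kg/m³.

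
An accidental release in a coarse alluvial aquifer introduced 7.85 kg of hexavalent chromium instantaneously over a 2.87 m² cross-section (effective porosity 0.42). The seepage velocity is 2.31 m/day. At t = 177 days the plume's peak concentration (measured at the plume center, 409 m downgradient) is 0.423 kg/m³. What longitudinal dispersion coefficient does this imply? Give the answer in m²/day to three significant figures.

At the plume center C_max = M/(n_e·A·√(4πDt)), so D = M²/(4πt·(n_e·A·C_max)²).
n_e·A·C_max = 0.42 × 2.87 × 0.423 = 0.5099 kg/m.
D = 7.85²/(4π × 177 × 0.5099²) = 0.107 m²/day.

0.107 m²/day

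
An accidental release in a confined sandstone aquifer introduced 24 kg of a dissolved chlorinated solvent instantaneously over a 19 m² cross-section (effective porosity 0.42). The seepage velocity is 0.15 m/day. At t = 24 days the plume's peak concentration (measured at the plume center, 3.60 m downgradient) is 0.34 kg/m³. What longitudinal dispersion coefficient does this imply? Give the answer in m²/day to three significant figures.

0.259 m²/day

At the plume center C_max = M/(n_e·A·√(4πDt)), so D = M²/(4πt·(n_e·A·C_max)²).
n_e·A·C_max = 0.42 × 19 × 0.34 = 2.713 kg/m.
D = 24²/(4π × 24 × 2.713²) = 0.259 m²/day.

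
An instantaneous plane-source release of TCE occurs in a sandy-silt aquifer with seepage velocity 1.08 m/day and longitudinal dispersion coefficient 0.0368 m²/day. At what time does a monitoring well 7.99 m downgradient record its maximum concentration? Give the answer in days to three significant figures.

7.37 days

For the 1D instantaneous-source solution, setting ∂C/∂t = 0 at fixed x gives v²t² + 2Dt − x² = 0, so t = (√(D² + v²x²) − D)/v².
√(D² + v²x²) = √(0.0368² + 1.08² × 7.99²) = 8.629; v² = 1.1664.
t = (8.629 − 0.0368)/1.1664 = 7.37 days (vs. the pure-advection estimate x/v = 7.40 d).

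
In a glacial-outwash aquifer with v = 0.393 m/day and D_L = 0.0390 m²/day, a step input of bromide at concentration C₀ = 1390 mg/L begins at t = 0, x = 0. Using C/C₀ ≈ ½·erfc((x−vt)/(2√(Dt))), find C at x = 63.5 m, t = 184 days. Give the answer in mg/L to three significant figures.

For a continuous step input, C/C₀ ≈ ½·erfc((x−vt)/(2√(Dt))).
vt = 0.393 × 184 = 72.312 m and 2√(Dt) = 2√(0.0390 × 184) = 5.358 m.
Argument (x−vt)/(2√(Dt)) = (63.5 − 72.312)/5.358 = -1.645; ½·erfc(-1.645) = 0.9900.
C = 1390 × 0.9900 = 1380 mg/L.

1380 mg/L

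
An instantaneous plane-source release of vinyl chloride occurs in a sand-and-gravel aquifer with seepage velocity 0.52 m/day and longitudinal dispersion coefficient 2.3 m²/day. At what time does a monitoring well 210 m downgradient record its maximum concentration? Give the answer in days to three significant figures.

For the 1D instantaneous-source solution, setting ∂C/∂t = 0 at fixed x gives v²t² + 2Dt − x² = 0, so t = (√(D² + v²x²) − D)/v².
√(D² + v²x²) = √(2.3² + 0.52² × 210²) = 109.2; v² = 0.2704.
t = (109.2 − 2.3)/0.2704 = 395 days (vs. the pure-advection estimate x/v = 404 d).

395 days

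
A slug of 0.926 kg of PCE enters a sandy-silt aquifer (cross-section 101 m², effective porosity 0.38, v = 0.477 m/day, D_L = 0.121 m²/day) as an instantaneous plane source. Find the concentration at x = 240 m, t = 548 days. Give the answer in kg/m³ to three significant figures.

0.000149 kg/m³

For an instantaneous plane source, C(x,t) = M/(n_e·A·√(4πDt)) · exp(−(x−vt)²/(4Dt)), with n_e·A the pore (flow) area.
Plume center vt = 0.477 × 548 = 261.396 m, so the well at 240 m is 21.396 m upgradient of the peak.
√(4πDt) = 28.87 m, giving peak height M/(n_e·A·√(4πDt)) = 0.926/(0.38 × 101 × 28.87) = 0.0008357 kg/m³.
(x−vt)²/(4Dt) = (-21.396)²/(4 × 0.121 × 548) = 1.726; exp(−1.726) = 0.1780.
C = 0.0008357 × 0.1780 = 0.000149 kg/m³.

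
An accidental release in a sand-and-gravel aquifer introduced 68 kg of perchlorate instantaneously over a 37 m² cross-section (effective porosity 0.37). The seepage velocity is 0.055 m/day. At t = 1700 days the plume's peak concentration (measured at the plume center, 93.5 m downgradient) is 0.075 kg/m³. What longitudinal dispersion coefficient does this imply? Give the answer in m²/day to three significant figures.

0.205 m²/day

At the plume center C_max = M/(n_e·A·√(4πDt)), so D = M²/(4πt·(n_e·A·C_max)²).
n_e·A·C_max = 0.37 × 37 × 0.075 = 1.027 kg/m.
D = 68²/(4π × 1700 × 1.027²) = 0.205 m²/day.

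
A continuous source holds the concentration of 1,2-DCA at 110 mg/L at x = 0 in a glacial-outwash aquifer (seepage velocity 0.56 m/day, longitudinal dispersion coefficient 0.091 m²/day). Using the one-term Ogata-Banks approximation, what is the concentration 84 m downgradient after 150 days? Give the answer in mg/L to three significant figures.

55.0 mg/L

For a continuous step input, C/C₀ ≈ ½·erfc((x−vt)/(2√(Dt))).
vt = 0.56 × 150 = 84 m and 2√(Dt) = 2√(0.091 × 150) = 7.389 m.
Argument (x−vt)/(2√(Dt)) = (84 − 84)/7.389 = 0; ½·erfc(0) = 0.5000.
C = 110 × 0.5000 = 55.0 mg/L.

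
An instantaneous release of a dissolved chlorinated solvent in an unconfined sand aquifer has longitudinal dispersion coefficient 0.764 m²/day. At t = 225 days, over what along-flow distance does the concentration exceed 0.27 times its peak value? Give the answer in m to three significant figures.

60.0 m

The plume is Gaussian with σ = √(2Dt) = √(2 × 0.764 × 225) = 18.54 m.
C/C_peak = exp(−Δx²/(2σ²)) = 0.27 ⇒ Δx = σ·√(−2 ln 0.27) = 18.54 × 1.618 = 30.00 m.
Width = 2Δx = 60.0 m.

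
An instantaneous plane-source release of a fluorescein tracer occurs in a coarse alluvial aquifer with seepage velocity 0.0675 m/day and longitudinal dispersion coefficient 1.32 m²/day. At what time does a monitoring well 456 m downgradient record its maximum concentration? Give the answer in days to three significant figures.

6470 days

For the 1D instantaneous-source solution, setting ∂C/∂t = 0 at fixed x gives v²t² + 2Dt − x² = 0, so t = (√(D² + v²x²) − D)/v².
√(D² + v²x²) = √(1.32² + 0.0675² × 456²) = 30.81; v² = 0.00455625.
t = (30.81 − 1.32)/0.00455625 = 6470 days (vs. the pure-advection estimate x/v = 6760 d).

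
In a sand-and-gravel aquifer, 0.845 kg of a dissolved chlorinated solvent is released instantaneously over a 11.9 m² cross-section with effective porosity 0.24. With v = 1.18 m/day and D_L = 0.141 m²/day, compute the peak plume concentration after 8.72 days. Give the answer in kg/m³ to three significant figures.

The peak of an instantaneous 1D plume sits at x = vt; there the Gaussian factor is 1 and C_max = M/(n_e·A·√(4πDt)), where n_e·A is the pore area the mass is dissolved in.
√(4πDt) = √(4π × 0.141 × 8.72) = 3.931 m, so C_max = 0.845/(0.24 × 11.9 × 3.931) = 0.0753 kg/m³.

0.0753 kg/m³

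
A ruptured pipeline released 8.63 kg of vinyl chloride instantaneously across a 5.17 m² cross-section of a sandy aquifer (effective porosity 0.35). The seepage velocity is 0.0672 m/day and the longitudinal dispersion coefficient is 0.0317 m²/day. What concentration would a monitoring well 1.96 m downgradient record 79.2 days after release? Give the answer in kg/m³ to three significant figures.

0.275 kg/m³

For an instantaneous plane source, C(x,t) = M/(n_e·A·√(4πDt)) · exp(−(x−vt)²/(4Dt)), with n_e·A the pore (flow) area.
Plume center vt = 0.0672 × 79.2 = 5.32224 m, so the well at 1.96 m is 3.36224 m upgradient of the peak.
√(4πDt) = 5.617 m, giving peak height M/(n_e·A·√(4πDt)) = 8.63/(0.35 × 5.17 × 5.617) = 0.8491 kg/m³.
(x−vt)²/(4Dt) = (-3.36224)²/(4 × 0.0317 × 79.2) = 1.126; exp(−1.126) = 0.3243.
C = 0.8491 × 0.3243 = 0.275 kg/m³.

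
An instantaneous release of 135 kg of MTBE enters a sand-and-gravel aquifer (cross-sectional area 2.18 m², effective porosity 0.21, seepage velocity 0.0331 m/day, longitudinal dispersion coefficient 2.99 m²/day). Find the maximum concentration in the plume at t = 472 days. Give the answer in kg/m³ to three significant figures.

The peak of an instantaneous 1D plume sits at x = vt; there the Gaussian factor is 1 and C_max = M/(n_e·A·√(4πDt)), where n_e·A is the pore area the mass is dissolved in.
√(4πDt) = √(4π × 2.99 × 472) = 133.2 m, so C_max = 135/(0.21 × 2.18 × 133.2) = 2.21 kg/m³.

2.21 kg/m³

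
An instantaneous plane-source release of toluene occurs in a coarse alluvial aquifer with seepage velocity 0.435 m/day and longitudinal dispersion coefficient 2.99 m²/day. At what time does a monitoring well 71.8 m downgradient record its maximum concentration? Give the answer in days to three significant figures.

For the 1D instantaneous-source solution, setting ∂C/∂t = 0 at fixed x gives v²t² + 2Dt − x² = 0, so t = (√(D² + v²x²) − D)/v².
√(D² + v²x²) = √(2.99² + 0.435² × 71.8²) = 31.38; v² = 0.189225.
t = (31.38 − 2.99)/0.189225 = 150 days (vs. the pure-advection estimate x/v = 165 d).

150 days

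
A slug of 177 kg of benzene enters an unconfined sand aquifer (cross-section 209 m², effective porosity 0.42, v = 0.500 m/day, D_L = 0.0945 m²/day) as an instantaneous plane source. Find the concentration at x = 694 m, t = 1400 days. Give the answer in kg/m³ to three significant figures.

0.0462 kg/m³

For an instantaneous plane source, C(x,t) = M/(n_e·A·√(4πDt)) · exp(−(x−vt)²/(4Dt)), with n_e·A the pore (flow) area.
Plume center vt = 0.500 × 1400 = 700 m, so the well at 694 m is 6 m upgradient of the peak.
√(4πDt) = 40.77 m, giving peak height M/(n_e·A·√(4πDt)) = 177/(0.42 × 209 × 40.77) = 0.04946 kg/m³.
(x−vt)²/(4Dt) = (-6)²/(4 × 0.0945 × 1400) = 0.06803; exp(−0.06803) = 0.9342.
C = 0.04946 × 0.9342 = 0.0462 kg/m³.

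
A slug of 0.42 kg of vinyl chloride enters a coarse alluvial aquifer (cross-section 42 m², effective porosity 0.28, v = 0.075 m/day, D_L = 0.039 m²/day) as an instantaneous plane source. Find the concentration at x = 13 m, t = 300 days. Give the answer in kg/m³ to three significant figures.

0.000428 kg/m³

For an instantaneous plane source, C(x,t) = M/(n_e·A·√(4πDt)) · exp(−(x−vt)²/(4Dt)), with n_e·A the pore (flow) area.
Plume center vt = 0.075 × 300 = 22.5 m, so the well at 13 m is 9.5 m upgradient of the peak.
√(4πDt) = 12.13 m, giving peak height M/(n_e·A·√(4πDt)) = 0.42/(0.28 × 42 × 12.13) = 0.002944 kg/m³.
(x−vt)²/(4Dt) = (-9.5)²/(4 × 0.039 × 300) = 1.928; exp(−1.928) = 0.1454.
C = 0.002944 × 0.1454 = 0.000428 kg/m³.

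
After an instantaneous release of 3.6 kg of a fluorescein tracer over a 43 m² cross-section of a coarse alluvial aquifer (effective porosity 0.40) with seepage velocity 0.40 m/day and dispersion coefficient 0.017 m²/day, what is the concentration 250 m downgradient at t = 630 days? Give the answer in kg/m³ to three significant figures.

For an instantaneous plane source, C(x,t) = M/(n_e·A·√(4πDt)) · exp(−(x−vt)²/(4Dt)), with n_e·A the pore (flow) area.
Plume center vt = 0.40 × 630 = 252 m, so the well at 250 m is 2 m upgradient of the peak.
√(4πDt) = 11.60 m, giving peak height M/(n_e·A·√(4πDt)) = 3.6/(0.40 × 43 × 11.60) = 0.01804 kg/m³.
(x−vt)²/(4Dt) = (-2)²/(4 × 0.017 × 630) = 0.09337; exp(−0.09337) = 0.9109.
C = 0.01804 × 0.9109 = 0.0164 kg/m³.

0.0164 kg/m³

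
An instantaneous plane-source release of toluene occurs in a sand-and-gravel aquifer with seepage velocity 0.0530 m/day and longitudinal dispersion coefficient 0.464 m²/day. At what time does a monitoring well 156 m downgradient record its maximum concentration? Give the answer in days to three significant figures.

For the 1D instantaneous-source solution, setting ∂C/∂t = 0 at fixed x gives v²t² + 2Dt − x² = 0, so t = (√(D² + v²x²) − D)/v².
√(D² + v²x²) = √(0.464² + 0.0530² × 156²) = 8.281; v² = 0.002809.
t = (8.281 − 0.464)/0.002809 = 2780 days (vs. the pure-advection estimate x/v = 2940 d).

2780 days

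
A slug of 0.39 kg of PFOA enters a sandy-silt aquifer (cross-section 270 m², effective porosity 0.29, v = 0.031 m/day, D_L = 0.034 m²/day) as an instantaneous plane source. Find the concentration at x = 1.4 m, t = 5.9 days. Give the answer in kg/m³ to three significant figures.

0.000495 kg/m³

For an instantaneous plane source, C(x,t) = M/(n_e·A·√(4πDt)) · exp(−(x−vt)²/(4Dt)), with n_e·A the pore (flow) area.
Plume center vt = 0.031 × 5.9 = 0.1829 m, so the well at 1.4 m is 1.2171 m downgradient of the peak.
√(4πDt) = 1.588 m, giving peak height M/(n_e·A·√(4πDt)) = 0.39/(0.29 × 270 × 1.588) = 0.003137 kg/m³.
(x−vt)²/(4Dt) = (1.2171)²/(4 × 0.034 × 5.9) = 1.846; exp(−1.846) = 0.1579.
C = 0.003137 × 0.1579 = 0.000495 kg/m³.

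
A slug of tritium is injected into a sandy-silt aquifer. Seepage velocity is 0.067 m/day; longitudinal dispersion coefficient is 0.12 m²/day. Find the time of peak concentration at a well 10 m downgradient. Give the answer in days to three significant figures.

125 days

For the 1D instantaneous-source solution, setting ∂C/∂t = 0 at fixed x gives v²t² + 2Dt − x² = 0, so t = (√(D² + v²x²) − D)/v².
√(D² + v²x²) = √(0.12² + 0.067² × 10²) = 0.6807; v² = 0.004489.
t = (0.6807 − 0.12)/0.004489 = 125 days (vs. the pure-advection estimate x/v = 149 d).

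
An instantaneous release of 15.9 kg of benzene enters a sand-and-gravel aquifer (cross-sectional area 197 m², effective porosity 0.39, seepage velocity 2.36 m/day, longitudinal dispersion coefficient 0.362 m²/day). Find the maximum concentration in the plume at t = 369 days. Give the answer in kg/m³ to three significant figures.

0.00505 kg/m³

The peak of an instantaneous 1D plume sits at x = vt; there the Gaussian factor is 1 and C_max = M/(n_e·A·√(4πDt)), where n_e·A is the pore area the mass is dissolved in.
√(4πDt) = √(4π × 0.362 × 369) = 40.97 m, so C_max = 15.9/(0.39 × 197 × 40.97) = 0.00505 kg/m³.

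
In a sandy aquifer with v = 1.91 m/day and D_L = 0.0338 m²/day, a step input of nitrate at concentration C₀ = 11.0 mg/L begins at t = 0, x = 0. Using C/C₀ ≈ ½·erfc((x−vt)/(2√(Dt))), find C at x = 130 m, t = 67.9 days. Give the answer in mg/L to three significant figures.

4.87 mg/L

For a continuous step input, C/C₀ ≈ ½·erfc((x−vt)/(2√(Dt))).
vt = 1.91 × 67.9 = 129.689 m and 2√(Dt) = 2√(0.0338 × 67.9) = 3.030 m.
Argument (x−vt)/(2√(Dt)) = (130 − 129.689)/3.030 = 0.1026; ½·erfc(0.1026) = 0.4423.
C = 11.0 × 0.4423 = 4.87 mg/L.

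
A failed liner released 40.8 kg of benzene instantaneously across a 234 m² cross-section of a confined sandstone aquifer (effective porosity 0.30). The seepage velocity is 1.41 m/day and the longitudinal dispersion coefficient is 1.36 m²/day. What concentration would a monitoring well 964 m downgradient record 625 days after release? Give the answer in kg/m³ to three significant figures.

0.000750 kg/m³

For an instantaneous plane source, C(x,t) = M/(n_e·A·√(4πDt)) · exp(−(x−vt)²/(4Dt)), with n_e·A the pore (flow) area.
Plume center vt = 1.41 × 625 = 881.25 m, so the well at 964 m is 82.75 m downgradient of the peak.
√(4πDt) = 103.4 m, giving peak height M/(n_e·A·√(4πDt)) = 40.8/(0.30 × 234 × 103.4) = 0.005621 kg/m³.
(x−vt)²/(4Dt) = (82.75)²/(4 × 1.36 × 625) = 2.014; exp(−2.014) = 0.1335.
C = 0.005621 × 0.1335 = 0.000750 kg/m³.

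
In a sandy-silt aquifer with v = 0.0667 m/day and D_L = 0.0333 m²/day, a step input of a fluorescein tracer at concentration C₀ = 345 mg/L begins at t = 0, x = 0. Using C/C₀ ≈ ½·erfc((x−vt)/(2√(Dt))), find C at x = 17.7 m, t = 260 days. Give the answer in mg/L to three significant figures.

For a continuous step input, C/C₀ ≈ ½·erfc((x−vt)/(2√(Dt))).
vt = 0.0667 × 260 = 17.342 m and 2√(Dt) = 2√(0.0333 × 260) = 5.885 m.
Argument (x−vt)/(2√(Dt)) = (17.7 − 17.342)/5.885 = 0.06083; ½·erfc(0.06083) = 0.4657.
C = 345 × 0.4657 = 161 mg/L.

161 mg/L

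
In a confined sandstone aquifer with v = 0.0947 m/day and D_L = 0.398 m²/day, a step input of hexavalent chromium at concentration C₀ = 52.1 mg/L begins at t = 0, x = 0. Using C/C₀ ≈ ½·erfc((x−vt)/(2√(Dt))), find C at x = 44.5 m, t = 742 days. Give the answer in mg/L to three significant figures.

For a continuous step input, C/C₀ ≈ ½·erfc((x−vt)/(2√(Dt))).
vt = 0.0947 × 742 = 70.2674 m and 2√(Dt) = 2√(0.398 × 742) = 34.37 m.
Argument (x−vt)/(2√(Dt)) = (44.5 − 70.2674)/34.37 = -0.7497; ½·erfc(-0.7497) = 0.8555.
C = 52.1 × 0.8555 = 44.6 mg/L.

44.6 mg/L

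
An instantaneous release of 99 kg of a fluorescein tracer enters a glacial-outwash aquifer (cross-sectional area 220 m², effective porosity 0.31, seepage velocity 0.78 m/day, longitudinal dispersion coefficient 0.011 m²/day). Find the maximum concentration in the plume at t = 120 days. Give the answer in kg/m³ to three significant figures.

0.356 kg/m³

The peak of an instantaneous 1D plume sits at x = vt; there the Gaussian factor is 1 and C_max = M/(n_e·A·√(4πDt)), where n_e·A is the pore area the mass is dissolved in.
√(4πDt) = √(4π × 0.011 × 120) = 4.073 m, so C_max = 99/(0.31 × 220 × 4.073) = 0.356 kg/m³.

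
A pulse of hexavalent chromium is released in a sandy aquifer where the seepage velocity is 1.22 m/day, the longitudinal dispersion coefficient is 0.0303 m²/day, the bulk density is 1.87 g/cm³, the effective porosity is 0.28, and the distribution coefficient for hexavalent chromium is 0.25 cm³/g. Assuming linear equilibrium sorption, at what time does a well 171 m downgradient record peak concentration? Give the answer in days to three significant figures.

374 days

Retardation factor R = 1 + ρ_b·K_d/n = 1 + 1.87 × 0.25/0.28 = 2.670.
Sorption retards both mechanisms: v_R = v/R = 0.4569 m/day, D_R = D/R = 0.01135 m²/day.
Peak time from v_R²t² + 2D_R t − x² = 0: t = (√(D_R² + v_R²x²) − D_R)/v_R².
√(D_R² + v_R²x²) = √(0.01135² + 0.4569² × 171²) = 78.13; v_R² = 0.2088.
t = (78.13 − 0.01135)/0.2088 = 374 days.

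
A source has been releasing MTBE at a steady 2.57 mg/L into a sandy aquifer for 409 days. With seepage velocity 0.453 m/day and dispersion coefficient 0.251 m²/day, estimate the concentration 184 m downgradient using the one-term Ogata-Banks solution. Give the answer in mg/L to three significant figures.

1.38 mg/L

For a continuous step input, C/C₀ ≈ ½·erfc((x−vt)/(2√(Dt))).
vt = 0.453 × 409 = 185.277 m and 2√(Dt) = 2√(0.251 × 409) = 20.26 m.
Argument (x−vt)/(2√(Dt)) = (184 − 185.277)/20.26 = -0.06303; ½·erfc(-0.06303) = 0.5355.
C = 2.57 × 0.5355 = 1.38 mg/L.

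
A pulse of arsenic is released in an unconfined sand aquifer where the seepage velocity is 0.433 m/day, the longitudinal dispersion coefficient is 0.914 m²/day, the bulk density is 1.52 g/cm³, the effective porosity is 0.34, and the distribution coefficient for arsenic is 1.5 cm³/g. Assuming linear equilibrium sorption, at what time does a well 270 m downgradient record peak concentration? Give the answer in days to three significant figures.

4770 days

Retardation factor R = 1 + ρ_b·K_d/n = 1 + 1.52 × 1.5/0.34 = 7.706.
Sorption retards both mechanisms: v_R = v/R = 0.05619 m/day, D_R = D/R = 0.1186 m²/day.
Peak time from v_R²t² + 2D_R t − x² = 0: t = (√(D_R² + v_R²x²) − D_R)/v_R².
√(D_R² + v_R²x²) = √(0.1186² + 0.05619² × 270²) = 15.17; v_R² = 0.003157.
t = (15.17 − 0.1186)/0.003157 = 4770 days.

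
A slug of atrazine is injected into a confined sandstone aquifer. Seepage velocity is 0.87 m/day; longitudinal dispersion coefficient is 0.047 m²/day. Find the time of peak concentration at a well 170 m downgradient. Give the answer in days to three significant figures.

195 days

For the 1D instantaneous-source solution, setting ∂C/∂t = 0 at fixed x gives v²t² + 2Dt − x² = 0, so t = (√(D² + v²x²) − D)/v².
√(D² + v²x²) = √(0.047² + 0.87² × 170²) = 147.9; v² = 0.7569.
t = (147.9 − 0.047)/0.7569 = 195 days (vs. the pure-advection estimate x/v = 195 d).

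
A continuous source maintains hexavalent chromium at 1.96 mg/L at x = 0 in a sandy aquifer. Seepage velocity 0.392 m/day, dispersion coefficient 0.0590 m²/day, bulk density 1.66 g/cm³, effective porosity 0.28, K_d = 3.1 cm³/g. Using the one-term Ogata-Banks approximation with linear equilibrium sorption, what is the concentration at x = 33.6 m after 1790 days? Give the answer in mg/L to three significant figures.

1.54 mg/L

Retardation factor R = 1 + ρ_b·K_d/n = 1 + 1.66 × 3.1/0.28 = 19.38.
Sorption retards both mechanisms: v_R = v/R = 0.02023 m/day, D_R = D/R = 0.003044 m²/day.
v_R·t = 0.02023 × 1790 = 36.2117 m; 2√(D_R t) = 4.669 m; argument = (33.6 − 36.2117)/4.669 = -0.5594.
C = C₀ × ½·erfc(-0.5594) = 1.96 × 0.7856 = 1.54 mg/L.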